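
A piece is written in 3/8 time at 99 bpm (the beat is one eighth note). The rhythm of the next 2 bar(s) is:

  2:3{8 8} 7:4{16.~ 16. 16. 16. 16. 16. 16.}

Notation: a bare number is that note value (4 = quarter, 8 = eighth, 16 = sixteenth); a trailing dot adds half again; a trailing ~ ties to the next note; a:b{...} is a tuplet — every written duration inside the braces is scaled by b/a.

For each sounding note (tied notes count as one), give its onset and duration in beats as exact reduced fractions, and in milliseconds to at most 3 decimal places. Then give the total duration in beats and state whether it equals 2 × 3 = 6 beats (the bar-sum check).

1) 0.0ms=0b +909.091ms=3/2b
2) 909.091ms=3/2b +909.091ms=3/2b
3) 1818.182ms=3b +519.481ms=6/7b
4) 2337.662ms=27/7b +259.74ms=3/7b
5) 2597.403ms=30/7b +259.74ms=3/7b
6) 2857.143ms=33/7b +259.74ms=3/7b
7) 3116.883ms=36/7b +259.74ms=3/7b
8) 3376.623ms=39/7b +259.74ms=3/7b
Σ=6b of 6 (99bpm 3/8) — PASS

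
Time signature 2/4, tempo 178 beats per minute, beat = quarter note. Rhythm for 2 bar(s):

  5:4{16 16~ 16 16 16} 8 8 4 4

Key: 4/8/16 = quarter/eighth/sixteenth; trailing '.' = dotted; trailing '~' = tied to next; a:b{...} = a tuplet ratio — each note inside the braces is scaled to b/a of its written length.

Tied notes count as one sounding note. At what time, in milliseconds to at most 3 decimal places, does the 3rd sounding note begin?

1. 0.0ms @ 0 + 67.416ms (1/5)
2. 67.416ms @ 1/5 + 134.831ms (2/5)
3. 202.247ms @ 3/5 + 67.416ms (1/5)
4. 269.663ms @ 4/5 + 67.416ms (1/5)
5. 337.079ms @ 1 + 168.539ms (1/2)
6. 505.618ms @ 3/2 + 168.539ms (1/2)
7. 674.157ms @ 2 + 337.079ms (1)
8. 1011.236ms @ 3 + 337.079ms (1)

note 3 onset = 3/5b = 202.247ms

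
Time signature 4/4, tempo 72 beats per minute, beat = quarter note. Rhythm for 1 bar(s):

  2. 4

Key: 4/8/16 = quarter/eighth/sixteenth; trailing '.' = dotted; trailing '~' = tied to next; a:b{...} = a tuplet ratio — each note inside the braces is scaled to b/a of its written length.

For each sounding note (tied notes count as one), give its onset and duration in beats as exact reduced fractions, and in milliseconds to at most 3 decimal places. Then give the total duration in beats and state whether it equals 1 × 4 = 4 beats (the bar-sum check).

1) 0.0ms=0b +2500.0ms=3b
2) 2500.0ms=3b +833.333ms=1b
Σ=4b of 4 (72bpm 4/4) — PASS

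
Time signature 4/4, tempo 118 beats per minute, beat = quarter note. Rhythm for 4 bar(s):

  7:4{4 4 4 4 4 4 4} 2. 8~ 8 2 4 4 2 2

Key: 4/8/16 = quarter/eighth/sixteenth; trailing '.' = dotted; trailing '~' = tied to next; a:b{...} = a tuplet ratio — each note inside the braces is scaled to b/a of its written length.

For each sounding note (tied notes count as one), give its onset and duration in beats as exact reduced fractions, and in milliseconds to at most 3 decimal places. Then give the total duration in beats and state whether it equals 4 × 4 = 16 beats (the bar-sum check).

1) 0.0ms=0b +290.557ms=4/7b
2) 290.557ms=4/7b +290.557ms=4/7b
3) 581.114ms=8/7b +290.557ms=4/7b
4) 871.671ms=12/7b +290.557ms=4/7b
5) 1162.228ms=16/7b +290.557ms=4/7b
6) 1452.785ms=20/7b +290.557ms=4/7b
7) 1743.341ms=24/7b +290.557ms=4/7b
8) 2033.898ms=4b +1525.424ms=3b
9) 3559.322ms=7b +508.475ms=1b
10) 4067.797ms=8b +1016.949ms=2b
11) 5084.746ms=10b +508.475ms=1b
12) 5593.22ms=11b +508.475ms=1b
13) 6101.695ms=12b +1016.949ms=2b
14) 7118.644ms=14b +1016.949ms=2b
Σ=16b of 16 (118bpm 4/4) — PASS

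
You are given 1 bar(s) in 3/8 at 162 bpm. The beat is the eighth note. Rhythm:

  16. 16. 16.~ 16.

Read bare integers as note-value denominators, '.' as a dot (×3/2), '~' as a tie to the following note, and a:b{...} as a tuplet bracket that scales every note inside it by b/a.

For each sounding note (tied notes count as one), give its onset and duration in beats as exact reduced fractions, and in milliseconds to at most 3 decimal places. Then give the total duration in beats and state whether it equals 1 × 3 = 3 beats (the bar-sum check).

1) 0.0ms=0b +277.778ms=3/4b
2) 277.778ms=3/4b +277.778ms=3/4b
3) 555.556ms=3/2b +555.556ms=3/2b
Σ=3b of 3 (162bpm 3/8) — PASS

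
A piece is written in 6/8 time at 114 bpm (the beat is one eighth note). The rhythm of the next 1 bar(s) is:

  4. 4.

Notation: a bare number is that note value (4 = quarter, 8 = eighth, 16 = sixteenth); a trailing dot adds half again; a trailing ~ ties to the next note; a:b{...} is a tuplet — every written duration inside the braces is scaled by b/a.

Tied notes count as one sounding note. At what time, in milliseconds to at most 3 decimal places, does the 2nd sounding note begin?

note 2 onset = 3b = 1578.947ms

1. 0.0ms @ 0 + 1578.947ms (3)
2. 1578.947ms @ 3 + 1578.947ms (3)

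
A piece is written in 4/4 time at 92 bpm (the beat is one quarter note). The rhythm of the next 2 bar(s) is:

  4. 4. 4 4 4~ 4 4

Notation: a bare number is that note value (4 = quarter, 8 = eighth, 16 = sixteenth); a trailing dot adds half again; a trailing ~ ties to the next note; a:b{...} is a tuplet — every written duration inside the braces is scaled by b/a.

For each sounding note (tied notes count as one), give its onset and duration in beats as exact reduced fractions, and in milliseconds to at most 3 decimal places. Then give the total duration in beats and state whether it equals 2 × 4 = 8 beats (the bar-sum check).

1) 0.0ms=0b +978.261ms=3/2b
2) 978.261ms=3/2b +978.261ms=3/2b
3) 1956.522ms=3b +652.174ms=1b
4) 2608.696ms=4b +652.174ms=1b
5) 3260.87ms=5b +1304.348ms=2b
6) 4565.217ms=7b +652.174ms=1b
Σ=8b of 8 (92bpm 4/4) — PASS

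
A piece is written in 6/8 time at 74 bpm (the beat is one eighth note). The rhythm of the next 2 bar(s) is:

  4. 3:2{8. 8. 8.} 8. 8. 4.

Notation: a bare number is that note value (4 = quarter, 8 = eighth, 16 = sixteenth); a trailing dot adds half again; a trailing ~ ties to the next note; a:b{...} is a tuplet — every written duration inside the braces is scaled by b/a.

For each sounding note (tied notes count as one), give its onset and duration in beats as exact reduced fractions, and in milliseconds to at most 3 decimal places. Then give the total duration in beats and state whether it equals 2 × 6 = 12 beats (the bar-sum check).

1) 0.0ms=0b +2432.432ms=3b
2) 2432.432ms=3b +810.811ms=1b
3) 3243.243ms=4b +810.811ms=1b
4) 4054.054ms=5b +810.811ms=1b
5) 4864.865ms=6b +1216.216ms=3/2b
6) 6081.081ms=15/2b +1216.216ms=3/2b
7) 7297.297ms=9b +2432.432ms=3b
Σ=12b of 12 (74bpm 6/8) — PASS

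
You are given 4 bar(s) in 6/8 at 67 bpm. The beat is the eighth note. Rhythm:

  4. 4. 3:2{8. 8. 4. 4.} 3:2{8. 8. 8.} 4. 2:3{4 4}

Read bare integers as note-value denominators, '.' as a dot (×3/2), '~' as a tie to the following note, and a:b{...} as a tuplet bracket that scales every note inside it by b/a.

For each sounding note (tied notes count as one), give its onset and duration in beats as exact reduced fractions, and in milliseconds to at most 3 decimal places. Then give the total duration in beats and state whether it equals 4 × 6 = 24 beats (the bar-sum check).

1) 0.0ms=0b +2686.567ms=3b
2) 2686.567ms=3b +2686.567ms=3b
3) 5373.134ms=6b +895.522ms=1b
4) 6268.657ms=7b +895.522ms=1b
5) 7164.179ms=8b +1791.045ms=2b
6) 8955.224ms=10b +1791.045ms=2b
7) 10746.269ms=12b +895.522ms=1b
8) 11641.791ms=13b +895.522ms=1b
9) 12537.313ms=14b +895.522ms=1b
10) 13432.836ms=15b +2686.567ms=3b
11) 16119.403ms=18b +2686.567ms=3b
12) 18805.97ms=21b +2686.567ms=3b
Σ=24b of 24 (67bpm 6/8) — PASS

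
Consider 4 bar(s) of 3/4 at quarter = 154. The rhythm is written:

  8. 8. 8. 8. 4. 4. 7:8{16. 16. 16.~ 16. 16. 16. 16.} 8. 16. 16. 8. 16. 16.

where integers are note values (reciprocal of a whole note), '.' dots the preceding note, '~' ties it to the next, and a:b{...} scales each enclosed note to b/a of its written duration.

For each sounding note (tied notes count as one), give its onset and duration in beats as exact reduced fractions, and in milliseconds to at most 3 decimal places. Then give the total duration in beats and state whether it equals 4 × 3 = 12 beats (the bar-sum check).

1) 0.0ms=0b +292.208ms=3/4b
2) 292.208ms=3/4b +292.208ms=3/4b
3) 584.416ms=3/2b +292.208ms=3/4b
4) 876.623ms=9/4b +292.208ms=3/4b
5) 1168.831ms=3b +584.416ms=3/2b
6) 1753.247ms=9/2b +584.416ms=3/2b
7) 2337.662ms=6b +166.976ms=3/7b
8) 2504.638ms=45/7b +166.976ms=3/7b
9) 2671.614ms=48/7b +333.952ms=6/7b
10) 3005.566ms=54/7b +166.976ms=3/7b
11) 3172.542ms=57/7b +166.976ms=3/7b
12) 3339.518ms=60/7b +166.976ms=3/7b
13) 3506.494ms=9b +292.208ms=3/4b
14) 3798.701ms=39/4b +146.104ms=3/8b
15) 3944.805ms=81/8b +146.104ms=3/8b
16) 4090.909ms=21/2b +292.208ms=3/4b
17) 4383.117ms=45/4b +146.104ms=3/8b
18) 4529.221ms=93/8b +146.104ms=3/8b
Σ=12b of 12 (154bpm 3/4) — PASS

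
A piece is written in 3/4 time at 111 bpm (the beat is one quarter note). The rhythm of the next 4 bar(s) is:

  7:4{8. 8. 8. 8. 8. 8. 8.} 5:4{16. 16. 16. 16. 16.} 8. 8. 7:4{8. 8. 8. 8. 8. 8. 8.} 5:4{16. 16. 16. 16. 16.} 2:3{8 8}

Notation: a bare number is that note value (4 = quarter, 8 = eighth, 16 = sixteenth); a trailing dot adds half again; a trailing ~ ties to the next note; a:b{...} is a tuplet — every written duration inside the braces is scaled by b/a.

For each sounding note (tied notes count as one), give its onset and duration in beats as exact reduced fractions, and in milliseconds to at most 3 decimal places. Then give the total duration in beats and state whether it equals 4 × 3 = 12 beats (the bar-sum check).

1) 0.0ms=0b +231.66ms=3/7b
2) 231.66ms=3/7b +231.66ms=3/7b
3) 463.32ms=6/7b +231.66ms=3/7b
4) 694.981ms=9/7b +231.66ms=3/7b
5) 926.641ms=12/7b +231.66ms=3/7b
6) 1158.301ms=15/7b +231.66ms=3/7b
7) 1389.961ms=18/7b +231.66ms=3/7b
8) 1621.622ms=3b +162.162ms=3/10b
9) 1783.784ms=33/10b +162.162ms=3/10b
10) 1945.946ms=18/5b +162.162ms=3/10b
11) 2108.108ms=39/10b +162.162ms=3/10b
12) 2270.27ms=21/5b +162.162ms=3/10b
13) 2432.432ms=9/2b +405.405ms=3/4b
14) 2837.838ms=21/4b +405.405ms=3/4b
15) 3243.243ms=6b +231.66ms=3/7b
16) 3474.903ms=45/7b +231.66ms=3/7b
17) 3706.564ms=48/7b +231.66ms=3/7b
18) 3938.224ms=51/7b +231.66ms=3/7b
19) 4169.884ms=54/7b +231.66ms=3/7b
20) 4401.544ms=57/7b +231.66ms=3/7b
21) 4633.205ms=60/7b +231.66ms=3/7b
22) 4864.865ms=9b +162.162ms=3/10b
23) 5027.027ms=93/10b +162.162ms=3/10b
24) 5189.189ms=48/5b +162.162ms=3/10b
25) 5351.351ms=99/10b +162.162ms=3/10b
26) 5513.514ms=51/5b +162.162ms=3/10b
27) 5675.676ms=21/2b +405.405ms=3/4b
28) 6081.081ms=45/4b +405.405ms=3/4b
Σ=12b of 12 (111bpm 3/4) — PASS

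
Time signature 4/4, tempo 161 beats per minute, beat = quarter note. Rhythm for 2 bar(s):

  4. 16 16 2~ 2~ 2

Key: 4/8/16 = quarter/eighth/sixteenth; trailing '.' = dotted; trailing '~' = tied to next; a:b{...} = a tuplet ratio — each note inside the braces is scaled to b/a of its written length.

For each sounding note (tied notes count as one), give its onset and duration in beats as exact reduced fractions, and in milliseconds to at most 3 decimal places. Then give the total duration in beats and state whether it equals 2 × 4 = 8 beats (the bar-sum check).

1) 0.0ms=0b +559.006ms=3/2b
2) 559.006ms=3/2b +93.168ms=1/4b
3) 652.174ms=7/4b +93.168ms=1/4b
4) 745.342ms=2b +2236.025ms=6b
Σ=8b of 8 (161bpm 4/4) — PASS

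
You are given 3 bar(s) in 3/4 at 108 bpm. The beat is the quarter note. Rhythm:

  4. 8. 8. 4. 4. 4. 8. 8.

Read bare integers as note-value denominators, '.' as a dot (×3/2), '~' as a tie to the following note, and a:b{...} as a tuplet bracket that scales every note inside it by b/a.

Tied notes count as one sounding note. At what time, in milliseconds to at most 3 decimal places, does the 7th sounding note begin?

note 7 onset = 15/2b = 4166.667ms

1. 0.0ms @ 0 + 833.333ms (3/2)
2. 833.333ms @ 3/2 + 416.667ms (3/4)
3. 1250.0ms @ 9/4 + 416.667ms (3/4)
4. 1666.667ms @ 3 + 833.333ms (3/2)
5. 2500.0ms @ 9/2 + 833.333ms (3/2)
6. 3333.333ms @ 6 + 833.333ms (3/2)
7. 4166.667ms @ 15/2 + 416.667ms (3/4)
8. 4583.333ms @ 33/4 + 416.667ms (3/4)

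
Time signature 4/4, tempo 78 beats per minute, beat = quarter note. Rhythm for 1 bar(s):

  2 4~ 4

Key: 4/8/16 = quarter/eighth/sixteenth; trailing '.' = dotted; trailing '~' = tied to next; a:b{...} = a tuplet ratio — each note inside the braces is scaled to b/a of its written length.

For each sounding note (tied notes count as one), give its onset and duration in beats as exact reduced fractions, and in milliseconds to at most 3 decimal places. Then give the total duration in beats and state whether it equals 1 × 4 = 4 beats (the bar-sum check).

1) 0.0ms=0b +1538.462ms=2b
2) 1538.462ms=2b +1538.462ms=2b
Σ=4b of 4 (78bpm 4/4) — PASS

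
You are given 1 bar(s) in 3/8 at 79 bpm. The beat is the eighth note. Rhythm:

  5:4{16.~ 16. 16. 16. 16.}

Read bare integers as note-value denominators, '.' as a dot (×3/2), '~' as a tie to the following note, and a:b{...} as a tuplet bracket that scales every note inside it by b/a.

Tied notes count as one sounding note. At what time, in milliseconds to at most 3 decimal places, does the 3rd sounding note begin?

note 3 onset = 9/5b = 1367.089ms

1. 0.0ms @ 0 + 911.392ms (6/5)
2. 911.392ms @ 6/5 + 455.696ms (3/5)
3. 1367.089ms @ 9/5 + 455.696ms (3/5)
4. 1822.785ms @ 12/5 + 455.696ms (3/5)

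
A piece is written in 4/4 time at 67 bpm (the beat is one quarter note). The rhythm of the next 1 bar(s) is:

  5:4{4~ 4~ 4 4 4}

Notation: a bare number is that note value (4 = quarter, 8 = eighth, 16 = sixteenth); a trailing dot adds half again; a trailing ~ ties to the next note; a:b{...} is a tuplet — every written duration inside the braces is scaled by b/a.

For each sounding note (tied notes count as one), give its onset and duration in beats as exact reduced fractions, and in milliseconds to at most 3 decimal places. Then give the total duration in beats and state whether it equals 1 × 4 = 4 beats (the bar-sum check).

1) 0.0ms=0b +2149.254ms=12/5b
2) 2149.254ms=12/5b +716.418ms=4/5b
3) 2865.672ms=16/5b +716.418ms=4/5b
Σ=4b of 4 (67bpm 4/4) — PASS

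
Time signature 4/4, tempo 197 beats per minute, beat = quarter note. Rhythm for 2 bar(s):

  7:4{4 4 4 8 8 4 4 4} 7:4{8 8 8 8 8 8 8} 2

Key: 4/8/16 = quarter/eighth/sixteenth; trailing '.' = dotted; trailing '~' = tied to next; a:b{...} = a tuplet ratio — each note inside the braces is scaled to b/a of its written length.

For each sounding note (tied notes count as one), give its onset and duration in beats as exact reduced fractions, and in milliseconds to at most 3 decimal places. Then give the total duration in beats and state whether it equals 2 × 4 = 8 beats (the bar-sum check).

1) 0.0ms=0b +174.039ms=4/7b
2) 174.039ms=4/7b +174.039ms=4/7b
3) 348.078ms=8/7b +174.039ms=4/7b
4) 522.117ms=12/7b +87.02ms=2/7b
5) 609.137ms=2b +87.02ms=2/7b
6) 696.157ms=16/7b +174.039ms=4/7b
7) 870.196ms=20/7b +174.039ms=4/7b
8) 1044.235ms=24/7b +174.039ms=4/7b
9) 1218.274ms=4b +87.02ms=2/7b
10) 1305.294ms=30/7b +87.02ms=2/7b
11) 1392.313ms=32/7b +87.02ms=2/7b
12) 1479.333ms=34/7b +87.02ms=2/7b
13) 1566.352ms=36/7b +87.02ms=2/7b
14) 1653.372ms=38/7b +87.02ms=2/7b
15) 1740.392ms=40/7b +87.02ms=2/7b
16) 1827.411ms=6b +609.137ms=2b
Σ=8b of 8 (197bpm 4/4) — PASS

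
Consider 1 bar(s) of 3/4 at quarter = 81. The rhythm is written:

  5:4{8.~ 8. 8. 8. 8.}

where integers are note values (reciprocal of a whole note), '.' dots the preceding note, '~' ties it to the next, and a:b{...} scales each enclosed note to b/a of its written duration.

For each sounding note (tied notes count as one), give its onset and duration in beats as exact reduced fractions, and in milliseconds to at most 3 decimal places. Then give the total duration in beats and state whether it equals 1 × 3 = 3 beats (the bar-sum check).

1) 0.0ms=0b +888.889ms=6/5b
2) 888.889ms=6/5b +444.444ms=3/5b
3) 1333.333ms=9/5b +444.444ms=3/5b
4) 1777.778ms=12/5b +444.444ms=3/5b
Σ=3b of 3 (81bpm 3/4) — PASS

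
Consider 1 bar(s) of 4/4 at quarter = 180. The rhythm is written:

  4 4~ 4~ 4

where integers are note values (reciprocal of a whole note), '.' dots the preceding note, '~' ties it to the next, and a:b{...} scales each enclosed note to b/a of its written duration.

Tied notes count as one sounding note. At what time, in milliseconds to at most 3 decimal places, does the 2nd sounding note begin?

1. 0.0ms @ 0 + 333.333ms (1)
2. 333.333ms @ 1 + 1000.0ms (3)

note 2 onset = 1b = 333.333ms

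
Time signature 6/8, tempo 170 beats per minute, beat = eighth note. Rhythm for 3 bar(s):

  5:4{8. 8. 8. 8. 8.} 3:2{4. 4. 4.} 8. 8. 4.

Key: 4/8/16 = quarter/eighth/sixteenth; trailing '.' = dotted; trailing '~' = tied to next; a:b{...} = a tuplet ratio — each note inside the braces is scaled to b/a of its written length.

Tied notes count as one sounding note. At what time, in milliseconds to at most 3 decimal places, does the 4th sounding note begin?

note 4 onset = 18/5b = 1270.588ms

1. 0.0ms @ 0 + 423.529ms (6/5)
2. 423.529ms @ 6/5 + 423.529ms (6/5)
3. 847.059ms @ 12/5 + 423.529ms (6/5)
4. 1270.588ms @ 18/5 + 423.529ms (6/5)
5. 1694.118ms @ 24/5 + 423.529ms (6/5)
6. 2117.647ms @ 6 + 705.882ms (2)
7. 2823.529ms @ 8 + 705.882ms (2)
8. 3529.412ms @ 10 + 705.882ms (2)
9. 4235.294ms @ 12 + 529.412ms (3/2)
10. 4764.706ms @ 27/2 + 529.412ms (3/2)
11. 5294.118ms @ 15 + 1058.824ms (3)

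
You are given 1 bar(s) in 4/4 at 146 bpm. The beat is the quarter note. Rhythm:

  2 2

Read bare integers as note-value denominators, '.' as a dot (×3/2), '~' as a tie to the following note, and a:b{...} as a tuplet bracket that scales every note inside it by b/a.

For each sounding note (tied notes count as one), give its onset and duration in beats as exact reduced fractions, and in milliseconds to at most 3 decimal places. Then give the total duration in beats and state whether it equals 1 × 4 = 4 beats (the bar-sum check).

1) 0.0ms=0b +821.918ms=2b
2) 821.918ms=2b +821.918ms=2b
Σ=4b of 4 (146bpm 4/4) — PASS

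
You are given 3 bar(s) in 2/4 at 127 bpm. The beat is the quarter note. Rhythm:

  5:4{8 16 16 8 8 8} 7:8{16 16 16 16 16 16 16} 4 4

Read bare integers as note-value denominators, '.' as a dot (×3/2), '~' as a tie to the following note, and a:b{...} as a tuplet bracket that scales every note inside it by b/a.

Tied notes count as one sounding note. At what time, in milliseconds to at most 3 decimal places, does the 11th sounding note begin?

note 11 onset = 22/7b = 1484.814ms

1. 0.0ms @ 0 + 188.976ms (2/5)
2. 188.976ms @ 2/5 + 94.488ms (1/5)
3. 283.465ms @ 3/5 + 94.488ms (1/5)
4. 377.953ms @ 4/5 + 188.976ms (2/5)
5. 566.929ms @ 6/5 + 188.976ms (2/5)
6. 755.906ms @ 8/5 + 188.976ms (2/5)
7. 944.882ms @ 2 + 134.983ms (2/7)
8. 1079.865ms @ 16/7 + 134.983ms (2/7)
9. 1214.848ms @ 18/7 + 134.983ms (2/7)
10. 1349.831ms @ 20/7 + 134.983ms (2/7)
11. 1484.814ms @ 22/7 + 134.983ms (2/7)
12. 1619.798ms @ 24/7 + 134.983ms (2/7)
13. 1754.781ms @ 26/7 + 134.983ms (2/7)
14. 1889.764ms @ 4 + 472.441ms (1)
15. 2362.205ms @ 5 + 472.441ms (1)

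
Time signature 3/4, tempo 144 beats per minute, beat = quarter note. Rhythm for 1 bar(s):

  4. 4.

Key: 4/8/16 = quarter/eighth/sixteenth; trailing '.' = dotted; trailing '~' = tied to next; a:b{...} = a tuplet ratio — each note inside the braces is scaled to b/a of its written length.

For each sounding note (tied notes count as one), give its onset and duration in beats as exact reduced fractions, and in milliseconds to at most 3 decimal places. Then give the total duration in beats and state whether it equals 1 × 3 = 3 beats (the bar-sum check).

1) 0.0ms=0b +625.0ms=3/2b
2) 625.0ms=3/2b +625.0ms=3/2b
Σ=3b of 3 (144bpm 3/4) — PASS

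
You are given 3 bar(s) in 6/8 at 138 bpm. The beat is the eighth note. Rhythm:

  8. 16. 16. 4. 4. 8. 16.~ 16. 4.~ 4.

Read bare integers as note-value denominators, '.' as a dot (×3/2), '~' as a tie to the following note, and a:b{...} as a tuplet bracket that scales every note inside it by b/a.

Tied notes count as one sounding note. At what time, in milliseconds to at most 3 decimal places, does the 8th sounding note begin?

note 8 onset = 12b = 5217.391ms

1. 0.0ms @ 0 + 652.174ms (3/2)
2. 652.174ms @ 3/2 + 326.087ms (3/4)
3. 978.261ms @ 9/4 + 326.087ms (3/4)
4. 1304.348ms @ 3 + 1304.348ms (3)
5. 2608.696ms @ 6 + 1304.348ms (3)
6. 3913.043ms @ 9 + 652.174ms (3/2)
7. 4565.217ms @ 21/2 + 652.174ms (3/2)
8. 5217.391ms @ 12 + 2608.696ms (6)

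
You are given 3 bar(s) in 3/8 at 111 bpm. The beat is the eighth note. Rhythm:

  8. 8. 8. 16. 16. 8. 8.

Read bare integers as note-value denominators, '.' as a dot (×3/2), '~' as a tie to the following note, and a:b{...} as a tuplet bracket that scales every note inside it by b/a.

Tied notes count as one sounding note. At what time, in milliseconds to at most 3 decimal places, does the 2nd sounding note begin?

note 2 onset = 3/2b = 810.811ms

1. 0.0ms @ 0 + 810.811ms (3/2)
2. 810.811ms @ 3/2 + 810.811ms (3/2)
3. 1621.622ms @ 3 + 810.811ms (3/2)
4. 2432.432ms @ 9/2 + 405.405ms (3/4)
5. 2837.838ms @ 21/4 + 405.405ms (3/4)
6. 3243.243ms @ 6 + 810.811ms (3/2)
7. 4054.054ms @ 15/2 + 810.811ms (3/2)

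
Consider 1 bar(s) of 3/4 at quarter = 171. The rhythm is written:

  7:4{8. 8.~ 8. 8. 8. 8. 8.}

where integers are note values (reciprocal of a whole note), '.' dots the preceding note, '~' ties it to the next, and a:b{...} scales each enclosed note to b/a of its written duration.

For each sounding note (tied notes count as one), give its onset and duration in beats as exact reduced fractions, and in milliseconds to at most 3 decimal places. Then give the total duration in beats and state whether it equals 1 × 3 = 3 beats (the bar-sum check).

1) 0.0ms=0b +150.376ms=3/7b
2) 150.376ms=3/7b +300.752ms=6/7b
3) 451.128ms=9/7b +150.376ms=3/7b
4) 601.504ms=12/7b +150.376ms=3/7b
5) 751.88ms=15/7b +150.376ms=3/7b
6) 902.256ms=18/7b +150.376ms=3/7b
Σ=3b of 3 (171bpm 3/4) — PASS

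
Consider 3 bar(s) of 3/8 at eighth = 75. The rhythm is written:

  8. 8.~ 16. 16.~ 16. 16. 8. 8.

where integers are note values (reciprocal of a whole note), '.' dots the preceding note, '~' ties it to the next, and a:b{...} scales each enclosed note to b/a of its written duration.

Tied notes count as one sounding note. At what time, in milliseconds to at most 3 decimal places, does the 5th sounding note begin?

1. 0.0ms @ 0 + 1200.0ms (3/2)
2. 1200.0ms @ 3/2 + 1800.0ms (9/4)
3. 3000.0ms @ 15/4 + 1200.0ms (3/2)
4. 4200.0ms @ 21/4 + 600.0ms (3/4)
5. 4800.0ms @ 6 + 1200.0ms (3/2)
6. 6000.0ms @ 15/2 + 1200.0ms (3/2)

note 5 onset = 6b = 4800.0ms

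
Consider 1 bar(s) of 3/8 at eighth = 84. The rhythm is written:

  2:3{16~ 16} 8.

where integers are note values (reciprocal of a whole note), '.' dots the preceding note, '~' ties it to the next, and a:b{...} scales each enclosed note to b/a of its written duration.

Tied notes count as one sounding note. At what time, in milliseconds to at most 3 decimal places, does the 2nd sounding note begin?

1. 0.0ms @ 0 + 1071.429ms (3/2)
2. 1071.429ms @ 3/2 + 1071.429ms (3/2)

note 2 onset = 3/2b = 1071.429ms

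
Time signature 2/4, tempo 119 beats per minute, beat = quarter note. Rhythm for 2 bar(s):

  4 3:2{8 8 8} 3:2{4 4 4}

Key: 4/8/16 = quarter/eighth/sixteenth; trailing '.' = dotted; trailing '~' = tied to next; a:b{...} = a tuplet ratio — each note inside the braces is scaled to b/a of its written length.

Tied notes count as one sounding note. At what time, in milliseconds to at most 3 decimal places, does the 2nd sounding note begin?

note 2 onset = 1b = 504.202ms

1. 0.0ms @ 0 + 504.202ms (1)
2. 504.202ms @ 1 + 168.067ms (1/3)
3. 672.269ms @ 4/3 + 168.067ms (1/3)
4. 840.336ms @ 5/3 + 168.067ms (1/3)
5. 1008.403ms @ 2 + 336.134ms (2/3)
6. 1344.538ms @ 8/3 + 336.134ms (2/3)
7. 1680.672ms @ 10/3 + 336.134ms (2/3)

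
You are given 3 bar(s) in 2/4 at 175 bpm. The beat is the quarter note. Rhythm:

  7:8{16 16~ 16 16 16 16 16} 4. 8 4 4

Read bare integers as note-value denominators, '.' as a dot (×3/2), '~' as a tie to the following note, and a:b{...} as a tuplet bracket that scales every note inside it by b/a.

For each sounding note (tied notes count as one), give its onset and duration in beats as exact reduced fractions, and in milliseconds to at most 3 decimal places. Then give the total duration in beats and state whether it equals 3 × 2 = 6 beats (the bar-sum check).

1) 0.0ms=0b +97.959ms=2/7b
2) 97.959ms=2/7b +195.918ms=4/7b
3) 293.878ms=6/7b +97.959ms=2/7b
4) 391.837ms=8/7b +97.959ms=2/7b
5) 489.796ms=10/7b +97.959ms=2/7b
6) 587.755ms=12/7b +97.959ms=2/7b
7) 685.714ms=2b +514.286ms=3/2b
8) 1200.0ms=7/2b +171.429ms=1/2b
9) 1371.429ms=4b +342.857ms=1b
10) 1714.286ms=5b +342.857ms=1b
Σ=6b of 6 (175bpm 2/4) — PASS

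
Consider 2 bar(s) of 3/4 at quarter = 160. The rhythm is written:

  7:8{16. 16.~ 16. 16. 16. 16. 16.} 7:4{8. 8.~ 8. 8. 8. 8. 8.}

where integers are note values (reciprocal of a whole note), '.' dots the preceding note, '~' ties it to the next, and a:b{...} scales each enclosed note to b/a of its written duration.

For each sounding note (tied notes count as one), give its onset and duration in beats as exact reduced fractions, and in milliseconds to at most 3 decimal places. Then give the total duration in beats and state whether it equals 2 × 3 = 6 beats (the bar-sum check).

1) 0.0ms=0b +160.714ms=3/7b
2) 160.714ms=3/7b +321.429ms=6/7b
3) 482.143ms=9/7b +160.714ms=3/7b
4) 642.857ms=12/7b +160.714ms=3/7b
5) 803.571ms=15/7b +160.714ms=3/7b
6) 964.286ms=18/7b +160.714ms=3/7b
7) 1125.0ms=3b +160.714ms=3/7b
8) 1285.714ms=24/7b +321.429ms=6/7b
9) 1607.143ms=30/7b +160.714ms=3/7b
10) 1767.857ms=33/7b +160.714ms=3/7b
11) 1928.571ms=36/7b +160.714ms=3/7b
12) 2089.286ms=39/7b +160.714ms=3/7b
Σ=6b of 6 (160bpm 3/4) — PASS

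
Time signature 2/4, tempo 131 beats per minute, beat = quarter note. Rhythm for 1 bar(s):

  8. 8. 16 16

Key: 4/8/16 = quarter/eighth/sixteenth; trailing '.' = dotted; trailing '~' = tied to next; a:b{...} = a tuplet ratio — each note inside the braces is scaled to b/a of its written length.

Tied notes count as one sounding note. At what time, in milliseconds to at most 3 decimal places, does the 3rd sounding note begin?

note 3 onset = 3/2b = 687.023ms

1. 0.0ms @ 0 + 343.511ms (3/4)
2. 343.511ms @ 3/4 + 343.511ms (3/4)
3. 687.023ms @ 3/2 + 114.504ms (1/4)
4. 801.527ms @ 7/4 + 114.504ms (1/4)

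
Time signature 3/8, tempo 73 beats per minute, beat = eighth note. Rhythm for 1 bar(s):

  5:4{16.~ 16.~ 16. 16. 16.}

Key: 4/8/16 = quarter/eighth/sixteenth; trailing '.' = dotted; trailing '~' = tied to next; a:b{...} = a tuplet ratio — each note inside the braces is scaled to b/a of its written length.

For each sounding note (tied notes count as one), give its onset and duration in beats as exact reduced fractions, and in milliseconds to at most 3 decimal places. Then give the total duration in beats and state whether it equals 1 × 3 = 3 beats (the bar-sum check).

1) 0.0ms=0b +1479.452ms=9/5b
2) 1479.452ms=9/5b +493.151ms=3/5b
3) 1972.603ms=12/5b +493.151ms=3/5b
Σ=3b of 3 (73bpm 3/8) — PASS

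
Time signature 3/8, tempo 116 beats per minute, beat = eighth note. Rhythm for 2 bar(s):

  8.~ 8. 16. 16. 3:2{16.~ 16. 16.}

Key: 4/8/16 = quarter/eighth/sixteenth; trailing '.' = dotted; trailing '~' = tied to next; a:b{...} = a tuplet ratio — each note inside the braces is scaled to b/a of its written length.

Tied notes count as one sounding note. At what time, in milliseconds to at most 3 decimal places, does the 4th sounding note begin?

note 4 onset = 9/2b = 2327.586ms

1. 0.0ms @ 0 + 1551.724ms (3)
2. 1551.724ms @ 3 + 387.931ms (3/4)
3. 1939.655ms @ 15/4 + 387.931ms (3/4)
4. 2327.586ms @ 9/2 + 517.241ms (1)
5. 2844.828ms @ 11/2 + 258.621ms (1/2)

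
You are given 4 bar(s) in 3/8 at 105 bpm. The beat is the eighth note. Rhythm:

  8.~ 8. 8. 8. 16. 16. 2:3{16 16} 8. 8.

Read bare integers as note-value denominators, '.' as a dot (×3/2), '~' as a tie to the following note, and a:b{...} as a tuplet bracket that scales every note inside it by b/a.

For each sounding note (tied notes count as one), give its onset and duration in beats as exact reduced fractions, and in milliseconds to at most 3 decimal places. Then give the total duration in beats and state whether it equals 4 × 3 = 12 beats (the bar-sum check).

1) 0.0ms=0b +1714.286ms=3b
2) 1714.286ms=3b +857.143ms=3/2b
3) 2571.429ms=9/2b +857.143ms=3/2b
4) 3428.571ms=6b +428.571ms=3/4b
5) 3857.143ms=27/4b +428.571ms=3/4b
6) 4285.714ms=15/2b +428.571ms=3/4b
7) 4714.286ms=33/4b +428.571ms=3/4b
8) 5142.857ms=9b +857.143ms=3/2b
9) 6000.0ms=21/2b +857.143ms=3/2b
Σ=12b of 12 (105bpm 3/8) — PASS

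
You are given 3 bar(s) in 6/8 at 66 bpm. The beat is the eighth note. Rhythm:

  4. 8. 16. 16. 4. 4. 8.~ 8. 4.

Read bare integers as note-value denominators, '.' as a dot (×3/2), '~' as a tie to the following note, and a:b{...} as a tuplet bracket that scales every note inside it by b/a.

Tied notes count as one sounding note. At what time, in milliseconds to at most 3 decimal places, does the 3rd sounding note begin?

note 3 onset = 9/2b = 4090.909ms

1. 0.0ms @ 0 + 2727.273ms (3)
2. 2727.273ms @ 3 + 1363.636ms (3/2)
3. 4090.909ms @ 9/2 + 681.818ms (3/4)
4. 4772.727ms @ 21/4 + 681.818ms (3/4)
5. 5454.545ms @ 6 + 2727.273ms (3)
6. 8181.818ms @ 9 + 2727.273ms (3)
7. 10909.091ms @ 12 + 2727.273ms (3)
8. 13636.364ms @ 15 + 2727.273ms (3)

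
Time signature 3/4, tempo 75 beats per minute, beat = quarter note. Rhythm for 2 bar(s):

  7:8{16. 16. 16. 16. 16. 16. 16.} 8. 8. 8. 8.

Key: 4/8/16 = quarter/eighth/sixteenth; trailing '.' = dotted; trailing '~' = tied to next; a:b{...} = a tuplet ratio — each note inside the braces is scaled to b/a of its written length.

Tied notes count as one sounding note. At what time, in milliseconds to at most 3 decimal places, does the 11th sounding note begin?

1. 0.0ms @ 0 + 342.857ms (3/7)
2. 342.857ms @ 3/7 + 342.857ms (3/7)
3. 685.714ms @ 6/7 + 342.857ms (3/7)
4. 1028.571ms @ 9/7 + 342.857ms (3/7)
5. 1371.429ms @ 12/7 + 342.857ms (3/7)
6. 1714.286ms @ 15/7 + 342.857ms (3/7)
7. 2057.143ms @ 18/7 + 342.857ms (3/7)
8. 2400.0ms @ 3 + 600.0ms (3/4)
9. 3000.0ms @ 15/4 + 600.0ms (3/4)
10. 3600.0ms @ 9/2 + 600.0ms (3/4)
11. 4200.0ms @ 21/4 + 600.0ms (3/4)

note 11 onset = 21/4b = 4200.0ms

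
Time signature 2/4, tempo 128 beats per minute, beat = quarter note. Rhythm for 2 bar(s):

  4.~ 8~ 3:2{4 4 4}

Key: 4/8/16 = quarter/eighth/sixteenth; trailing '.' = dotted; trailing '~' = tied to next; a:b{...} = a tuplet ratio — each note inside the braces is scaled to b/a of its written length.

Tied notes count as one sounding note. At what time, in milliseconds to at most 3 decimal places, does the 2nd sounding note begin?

1. 0.0ms @ 0 + 1250.0ms (8/3)
2. 1250.0ms @ 8/3 + 312.5ms (2/3)
3. 1562.5ms @ 10/3 + 312.5ms (2/3)

note 2 onset = 8/3b = 1250.0ms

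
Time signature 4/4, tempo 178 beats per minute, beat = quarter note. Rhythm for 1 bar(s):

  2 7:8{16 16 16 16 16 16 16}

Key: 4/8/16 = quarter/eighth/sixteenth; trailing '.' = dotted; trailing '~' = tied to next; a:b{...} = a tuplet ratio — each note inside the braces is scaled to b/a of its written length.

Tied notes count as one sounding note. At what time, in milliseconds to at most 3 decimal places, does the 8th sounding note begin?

1. 0.0ms @ 0 + 674.157ms (2)
2. 674.157ms @ 2 + 96.308ms (2/7)
3. 770.465ms @ 16/7 + 96.308ms (2/7)
4. 866.774ms @ 18/7 + 96.308ms (2/7)
5. 963.082ms @ 20/7 + 96.308ms (2/7)
6. 1059.39ms @ 22/7 + 96.308ms (2/7)
7. 1155.698ms @ 24/7 + 96.308ms (2/7)
8. 1252.006ms @ 26/7 + 96.308ms (2/7)

note 8 onset = 26/7b = 1252.006ms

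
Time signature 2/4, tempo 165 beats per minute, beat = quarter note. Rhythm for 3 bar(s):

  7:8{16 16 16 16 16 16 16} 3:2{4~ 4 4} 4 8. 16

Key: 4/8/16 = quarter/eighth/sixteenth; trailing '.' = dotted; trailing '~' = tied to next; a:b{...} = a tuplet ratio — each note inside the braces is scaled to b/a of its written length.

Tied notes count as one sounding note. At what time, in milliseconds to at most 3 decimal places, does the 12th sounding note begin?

note 12 onset = 23/4b = 2090.909ms

1. 0.0ms @ 0 + 103.896ms (2/7)
2. 103.896ms @ 2/7 + 103.896ms (2/7)
3. 207.792ms @ 4/7 + 103.896ms (2/7)
4. 311.688ms @ 6/7 + 103.896ms (2/7)
5. 415.584ms @ 8/7 + 103.896ms (2/7)
6. 519.481ms @ 10/7 + 103.896ms (2/7)
7. 623.377ms @ 12/7 + 103.896ms (2/7)
8. 727.273ms @ 2 + 484.848ms (4/3)
9. 1212.121ms @ 10/3 + 242.424ms (2/3)
10. 1454.545ms @ 4 + 363.636ms (1)
11. 1818.182ms @ 5 + 272.727ms (3/4)
12. 2090.909ms @ 23/4 + 90.909ms (1/4)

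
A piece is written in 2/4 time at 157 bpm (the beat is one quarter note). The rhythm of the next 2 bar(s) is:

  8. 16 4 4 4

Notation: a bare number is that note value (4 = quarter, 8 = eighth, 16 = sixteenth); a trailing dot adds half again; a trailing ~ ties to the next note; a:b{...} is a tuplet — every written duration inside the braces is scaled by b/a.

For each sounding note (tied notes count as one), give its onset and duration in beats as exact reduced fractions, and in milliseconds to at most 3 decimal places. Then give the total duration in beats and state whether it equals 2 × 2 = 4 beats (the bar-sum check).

1) 0.0ms=0b +286.624ms=3/4b
2) 286.624ms=3/4b +95.541ms=1/4b
3) 382.166ms=1b +382.166ms=1b
4) 764.331ms=2b +382.166ms=1b
5) 1146.497ms=3b +382.166ms=1b
Σ=4b of 4 (157bpm 2/4) — PASS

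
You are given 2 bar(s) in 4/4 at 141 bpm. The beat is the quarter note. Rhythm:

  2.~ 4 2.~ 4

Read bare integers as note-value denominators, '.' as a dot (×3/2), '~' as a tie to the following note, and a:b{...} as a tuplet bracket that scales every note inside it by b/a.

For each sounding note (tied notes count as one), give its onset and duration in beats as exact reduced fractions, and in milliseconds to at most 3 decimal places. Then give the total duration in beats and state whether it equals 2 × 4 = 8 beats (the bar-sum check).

1) 0.0ms=0b +1702.128ms=4b
2) 1702.128ms=4b +1702.128ms=4b
Σ=8b of 8 (141bpm 4/4) — PASS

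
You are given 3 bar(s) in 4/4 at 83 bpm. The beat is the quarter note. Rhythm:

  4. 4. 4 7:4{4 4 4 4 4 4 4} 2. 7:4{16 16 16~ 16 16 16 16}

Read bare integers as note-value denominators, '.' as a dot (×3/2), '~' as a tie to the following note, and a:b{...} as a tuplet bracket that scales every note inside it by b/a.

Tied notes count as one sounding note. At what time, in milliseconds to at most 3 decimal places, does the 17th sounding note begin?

1. 0.0ms @ 0 + 1084.337ms (3/2)
2. 1084.337ms @ 3/2 + 1084.337ms (3/2)
3. 2168.675ms @ 3 + 722.892ms (1)
4. 2891.566ms @ 4 + 413.081ms (4/7)
5. 3304.647ms @ 32/7 + 413.081ms (4/7)
6. 3717.728ms @ 36/7 + 413.081ms (4/7)
7. 4130.809ms @ 40/7 + 413.081ms (4/7)
8. 4543.89ms @ 44/7 + 413.081ms (4/7)
9. 4956.971ms @ 48/7 + 413.081ms (4/7)
10. 5370.052ms @ 52/7 + 413.081ms (4/7)
11. 5783.133ms @ 8 + 2168.675ms (3)
12. 7951.807ms @ 11 + 103.27ms (1/7)
13. 8055.077ms @ 78/7 + 103.27ms (1/7)
14. 8158.348ms @ 79/7 + 206.54ms (2/7)
15. 8364.888ms @ 81/7 + 103.27ms (1/7)
16. 8468.158ms @ 82/7 + 103.27ms (1/7)
17. 8571.429ms @ 83/7 + 103.27ms (1/7)

note 17 onset = 83/7b = 8571.429ms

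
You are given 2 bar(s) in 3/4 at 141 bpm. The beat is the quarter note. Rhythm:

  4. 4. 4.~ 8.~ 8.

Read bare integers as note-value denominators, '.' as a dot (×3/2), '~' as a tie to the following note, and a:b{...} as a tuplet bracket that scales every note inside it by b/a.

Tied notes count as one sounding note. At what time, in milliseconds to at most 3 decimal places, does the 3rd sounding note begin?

note 3 onset = 3b = 1276.596ms

1. 0.0ms @ 0 + 638.298ms (3/2)
2. 638.298ms @ 3/2 + 638.298ms (3/2)
3. 1276.596ms @ 3 + 1276.596ms (3)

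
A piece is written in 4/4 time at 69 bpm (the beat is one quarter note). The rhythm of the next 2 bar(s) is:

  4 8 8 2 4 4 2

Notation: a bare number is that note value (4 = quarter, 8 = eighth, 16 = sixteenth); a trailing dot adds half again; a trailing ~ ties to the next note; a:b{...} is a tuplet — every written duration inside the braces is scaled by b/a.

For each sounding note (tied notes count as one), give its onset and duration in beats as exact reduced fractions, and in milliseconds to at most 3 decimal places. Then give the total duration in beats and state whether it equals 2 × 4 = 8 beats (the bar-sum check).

1) 0.0ms=0b +869.565ms=1b
2) 869.565ms=1b +434.783ms=1/2b
3) 1304.348ms=3/2b +434.783ms=1/2b
4) 1739.13ms=2b +1739.13ms=2b
5) 3478.261ms=4b +869.565ms=1b
6) 4347.826ms=5b +869.565ms=1b
7) 5217.391ms=6b +1739.13ms=2b
Σ=8b of 8 (69bpm 4/4) — PASS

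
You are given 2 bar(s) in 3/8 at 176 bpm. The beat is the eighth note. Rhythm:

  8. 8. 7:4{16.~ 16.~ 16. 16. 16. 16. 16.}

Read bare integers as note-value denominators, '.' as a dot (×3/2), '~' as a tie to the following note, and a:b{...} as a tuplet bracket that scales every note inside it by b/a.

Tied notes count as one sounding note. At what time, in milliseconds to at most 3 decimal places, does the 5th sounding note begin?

note 5 onset = 33/7b = 1607.143ms

1. 0.0ms @ 0 + 511.364ms (3/2)
2. 511.364ms @ 3/2 + 511.364ms (3/2)
3. 1022.727ms @ 3 + 438.312ms (9/7)
4. 1461.039ms @ 30/7 + 146.104ms (3/7)
5. 1607.143ms @ 33/7 + 146.104ms (3/7)
6. 1753.247ms @ 36/7 + 146.104ms (3/7)
7. 1899.351ms @ 39/7 + 146.104ms (3/7)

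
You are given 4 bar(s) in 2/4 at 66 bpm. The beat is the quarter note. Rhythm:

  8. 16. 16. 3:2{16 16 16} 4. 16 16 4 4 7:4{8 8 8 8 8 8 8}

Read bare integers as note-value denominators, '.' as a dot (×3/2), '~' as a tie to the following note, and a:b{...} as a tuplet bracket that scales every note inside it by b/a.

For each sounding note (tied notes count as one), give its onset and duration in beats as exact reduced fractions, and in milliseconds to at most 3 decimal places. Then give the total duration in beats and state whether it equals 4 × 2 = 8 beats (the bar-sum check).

1) 0.0ms=0b +681.818ms=3/4b
2) 681.818ms=3/4b +340.909ms=3/8b
3) 1022.727ms=9/8b +340.909ms=3/8b
4) 1363.636ms=3/2b +151.515ms=1/6b
5) 1515.152ms=5/3b +151.515ms=1/6b
6) 1666.667ms=11/6b +151.515ms=1/6b
7) 1818.182ms=2b +1363.636ms=3/2b
8) 3181.818ms=7/2b +227.273ms=1/4b
9) 3409.091ms=15/4b +227.273ms=1/4b
10) 3636.364ms=4b +909.091ms=1b
11) 4545.455ms=5b +909.091ms=1b
12) 5454.545ms=6b +259.74ms=2/7b
13) 5714.286ms=44/7b +259.74ms=2/7b
14) 5974.026ms=46/7b +259.74ms=2/7b
15) 6233.766ms=48/7b +259.74ms=2/7b
16) 6493.506ms=50/7b +259.74ms=2/7b
17) 6753.247ms=52/7b +259.74ms=2/7b
18) 7012.987ms=54/7b +259.74ms=2/7b
Σ=8b of 8 (66bpm 2/4) — PASS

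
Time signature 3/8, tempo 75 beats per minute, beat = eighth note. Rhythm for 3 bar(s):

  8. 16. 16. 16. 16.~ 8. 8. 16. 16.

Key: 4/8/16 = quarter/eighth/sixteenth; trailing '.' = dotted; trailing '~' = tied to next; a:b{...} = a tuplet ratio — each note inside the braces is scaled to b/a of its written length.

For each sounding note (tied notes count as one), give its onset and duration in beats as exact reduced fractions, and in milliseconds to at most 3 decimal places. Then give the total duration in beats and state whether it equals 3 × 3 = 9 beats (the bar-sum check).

1) 0.0ms=0b +1200.0ms=3/2b
2) 1200.0ms=3/2b +600.0ms=3/4b
3) 1800.0ms=9/4b +600.0ms=3/4b
4) 2400.0ms=3b +600.0ms=3/4b
5) 3000.0ms=15/4b +1800.0ms=9/4b
6) 4800.0ms=6b +1200.0ms=3/2b
7) 6000.0ms=15/2b +600.0ms=3/4b
8) 6600.0ms=33/4b +600.0ms=3/4b
Σ=9b of 9 (75bpm 3/8) — PASS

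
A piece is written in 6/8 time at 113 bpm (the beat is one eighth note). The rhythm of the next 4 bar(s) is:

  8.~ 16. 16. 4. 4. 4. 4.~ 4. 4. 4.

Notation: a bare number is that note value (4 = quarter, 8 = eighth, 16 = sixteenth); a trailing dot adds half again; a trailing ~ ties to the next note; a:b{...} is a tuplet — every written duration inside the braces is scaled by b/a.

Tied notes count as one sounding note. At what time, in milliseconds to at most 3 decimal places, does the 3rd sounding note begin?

1. 0.0ms @ 0 + 1194.69ms (9/4)
2. 1194.69ms @ 9/4 + 398.23ms (3/4)
3. 1592.92ms @ 3 + 1592.92ms (3)
4. 3185.841ms @ 6 + 1592.92ms (3)
5. 4778.761ms @ 9 + 1592.92ms (3)
6. 6371.681ms @ 12 + 3185.841ms (6)
7. 9557.522ms @ 18 + 1592.92ms (3)
8. 11150.442ms @ 21 + 1592.92ms (3)

note 3 onset = 3b = 1592.92ms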